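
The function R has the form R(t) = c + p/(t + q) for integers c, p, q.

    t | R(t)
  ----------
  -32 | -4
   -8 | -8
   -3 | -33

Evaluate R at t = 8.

(R(t) − c)(t + q) = p for each data point; the three points give a linear system in c and q, then p follows.
Solving: c = -3, q = 2, p = 30, so R(t) = -3 + 30/(t + 2).
Then R(8) = -3 + 30/10 = 0.

0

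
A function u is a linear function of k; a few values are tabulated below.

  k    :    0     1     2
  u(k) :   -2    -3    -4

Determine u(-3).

1

First differences: -1, -1.
Level-1 differences are constant, so u has degree 1.
Fitting a degree-1 polynomial gives u(k) = -k - 2.
Then u(-3) = 1.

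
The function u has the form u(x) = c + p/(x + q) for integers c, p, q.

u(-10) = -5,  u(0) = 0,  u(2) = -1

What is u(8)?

(u(x) − c)(x + q) = p for each data point; the three points give a linear system in c and q, then p follows.
Solving: c = -3, q = 4, p = 12, so u(x) = -3 + 12/(x + 4).
Then u(8) = -3 + 12/12 = -2.

-2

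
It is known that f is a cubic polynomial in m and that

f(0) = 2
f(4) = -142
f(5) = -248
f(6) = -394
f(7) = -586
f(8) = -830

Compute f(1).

-4

Write f(m) = am³ + bm² + cm + d; the 6 given values yield a linear system in the 4 coefficients.
Solving, f(m) = -m³ - 5m² + 2.
Then f(1) = -4.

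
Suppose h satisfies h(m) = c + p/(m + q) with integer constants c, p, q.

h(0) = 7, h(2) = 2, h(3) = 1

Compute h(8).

(h(m) − c)(m + q) = p for each data point; the three points give a linear system in c and q, then p follows.
Solving: c = -3, q = 2, p = 20, so h(m) = -3 + 20/(m + 2).
Then h(8) = -3 + 20/10 = -1.

-1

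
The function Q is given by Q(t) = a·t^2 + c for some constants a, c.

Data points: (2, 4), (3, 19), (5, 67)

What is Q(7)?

From Q(2) = 4 and Q(3) = 19: 4a + c = 4 and 9a + c = 19.
Subtracting: 5a = 15, so a = 3; then c = 4 − 3·4 = -8.
So Q(t) = 3t² − 8, and Q(7) = 139.

139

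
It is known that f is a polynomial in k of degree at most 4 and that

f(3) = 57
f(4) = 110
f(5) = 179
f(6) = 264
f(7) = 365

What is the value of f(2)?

Write f(k) = ak^4 + bk³ + ck² + dk + e; the 5 given values yield a linear system in the 5 coefficients.
Solving, the top 2 coefficients vanish, and f(k) = 8k² - 3k - 6.
Then f(2) = 20.

20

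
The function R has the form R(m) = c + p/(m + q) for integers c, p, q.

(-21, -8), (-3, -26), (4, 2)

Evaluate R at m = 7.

(R(m) − c)(m + q) = p for each data point; the three points give a linear system in c and q, then p follows.
Solving: c = -6, q = 1, p = 40, so R(m) = -6 + 40/(m + 1).
Then R(7) = -6 + 40/8 = -1.

-1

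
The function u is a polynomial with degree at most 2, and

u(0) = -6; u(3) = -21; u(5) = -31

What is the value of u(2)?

Write u(x) = ax² + bx + c; the 3 given values yield a linear system in the 3 coefficients.
Solving, the leading coefficient vanishes, and u(x) = -5x - 6.
Then u(2) = -16.

-16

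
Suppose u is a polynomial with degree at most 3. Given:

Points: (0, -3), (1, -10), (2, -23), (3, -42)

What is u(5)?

First differences: -7, -13, -19. Second differences: -6, -6.
Level-2 differences are constant, so u has degree 2.
Fitting a degree-2 polynomial gives u(n) = -3n² - 4n - 3.
Then u(5) = -98.

-98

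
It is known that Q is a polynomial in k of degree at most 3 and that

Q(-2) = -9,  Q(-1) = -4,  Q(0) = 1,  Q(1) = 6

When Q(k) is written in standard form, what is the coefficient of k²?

0

First differences: 5, 5, 5.
Level-1 differences are constant, so Q has degree 1.
Fitting a degree-1 polynomial gives Q(k) = 5k + 1.
The coefficient of k² is 0.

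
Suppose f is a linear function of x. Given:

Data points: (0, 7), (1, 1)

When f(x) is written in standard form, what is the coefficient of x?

-6

Write f(x) = ax + b; the 2 given values yield a linear system in the 2 coefficients.
Solving, f(x) = -6x + 7.
The coefficient of x is -6.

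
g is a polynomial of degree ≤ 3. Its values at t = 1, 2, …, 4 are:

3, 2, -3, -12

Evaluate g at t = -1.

-7

First differences: -1, -5, -9. Second differences: -4, -4.
Level-2 differences are constant, so g has degree 2.
Fitting a degree-2 polynomial gives g(t) = -2t² + 5t.
Then g(-1) = -7.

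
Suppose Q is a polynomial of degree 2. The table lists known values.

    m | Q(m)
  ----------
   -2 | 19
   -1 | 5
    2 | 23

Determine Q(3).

49

Write Q(m) = am² + bm + c; the 3 given values yield a linear system in the 3 coefficients.
Solving, Q(m) = 5m² + m + 1.
Then Q(3) = 49.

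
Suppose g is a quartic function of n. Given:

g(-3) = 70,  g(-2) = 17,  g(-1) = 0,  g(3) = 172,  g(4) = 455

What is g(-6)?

1045

Write g(n) = an^4 + bn³ + cn² + dn + e; the 5 given values yield a linear system in the 5 coefficients.
Solving, g(n) = n^4 + 2n³ + 5n² - n - 5.
Then g(-6) = 1045.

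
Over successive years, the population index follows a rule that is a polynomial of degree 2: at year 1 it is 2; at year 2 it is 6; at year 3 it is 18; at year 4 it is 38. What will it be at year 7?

Write the value at k as h(k).
First differences: 4, 12, 20. Second differences: 8, 8.
Level-2 differences are constant, so h has degree 2.
Fitting a degree-2 polynomial gives h(k) = 4k² - 8k + 6.
Then h(7) = 146.

146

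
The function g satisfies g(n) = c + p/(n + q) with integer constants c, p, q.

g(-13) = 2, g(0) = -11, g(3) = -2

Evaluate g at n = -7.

3

(g(n) − c)(n + q) = p for each data point; the three points give a linear system in c and q, then p follows.
Solving: c = 1, q = 1, p = -12, so g(n) = 1 − 12/(n + 1).
Then g(-7) = 1 − 12/(-6) = 3.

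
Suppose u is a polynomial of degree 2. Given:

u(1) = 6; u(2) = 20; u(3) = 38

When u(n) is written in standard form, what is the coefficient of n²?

Write u(n) = an² + bn + c; the 3 given values yield a linear system in the 3 coefficients.
Solving, u(n) = 2n² + 8n - 4.
The coefficient of n² is 2.

2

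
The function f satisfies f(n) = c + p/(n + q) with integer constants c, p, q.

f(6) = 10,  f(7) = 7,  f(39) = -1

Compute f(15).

1

(f(n) − c)(n + q) = p for each data point; the three points give a linear system in c and q, then p follows.
Solving: c = -2, q = -3, p = 36, so f(n) = -2 + 36/(n − 3).
Then f(15) = -2 + 36/12 = 1.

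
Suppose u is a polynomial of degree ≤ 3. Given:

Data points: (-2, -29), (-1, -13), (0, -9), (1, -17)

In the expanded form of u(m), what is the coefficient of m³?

0

Write u(m) = am³ + bm² + cm + d; the 4 given values yield a linear system in the 4 coefficients.
Solving, the leading coefficient vanishes, and u(m) = -6m² - 2m - 9.
The coefficient of m³ is 0.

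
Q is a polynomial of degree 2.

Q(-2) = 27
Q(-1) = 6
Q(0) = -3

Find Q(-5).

Write Q(x) = ax² + bx + c; the 3 given values yield a linear system in the 3 coefficients.
Solving, Q(x) = 6x² - 3x - 3.
Then Q(-5) = 162.

162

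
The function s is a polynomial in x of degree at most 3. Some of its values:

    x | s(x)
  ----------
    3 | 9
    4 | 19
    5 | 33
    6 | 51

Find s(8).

99

Write s(x) = ax³ + bx² + cx + d; the 4 given values yield a linear system in the 4 coefficients.
Solving, the leading coefficient vanishes, and s(x) = 2x² - 4x + 3.
Then s(8) = 99.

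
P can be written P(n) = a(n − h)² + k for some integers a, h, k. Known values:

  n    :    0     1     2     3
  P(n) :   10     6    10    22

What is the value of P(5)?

70

First differences -4, 4, 12; second difference 8 = 2a, so a = 4.
Expanding, the n-coefficient is −2ah = -8h; matching it to the data gives h = 1, and then k = 6.
So P(n) = 4(n − 1)² + 6.
P(5) = 4·4² + 6 = 70.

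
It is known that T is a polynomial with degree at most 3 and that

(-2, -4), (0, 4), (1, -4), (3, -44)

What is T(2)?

Write T(n) = an³ + bn² + cn + d; the 4 given values yield a linear system in the 4 coefficients.
Solving, the leading coefficient vanishes, and T(n) = -4n² - 4n + 4.
Then T(2) = -20.

-20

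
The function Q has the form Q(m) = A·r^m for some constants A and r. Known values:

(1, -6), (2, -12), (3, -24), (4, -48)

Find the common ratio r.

2

Consecutive ratio: -12/(-6) = 2, and -24/(-12) = 2, so r = 2.
Then A·2^1 = -6 gives A = -3, and Q(m) = -3·2^m.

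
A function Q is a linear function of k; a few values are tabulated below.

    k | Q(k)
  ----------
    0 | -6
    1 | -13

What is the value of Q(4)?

-34

Write Q(k) = ak + b; the 2 given values yield a linear system in the 2 coefficients.
Solving, Q(k) = -7k - 6.
Then Q(4) = -34.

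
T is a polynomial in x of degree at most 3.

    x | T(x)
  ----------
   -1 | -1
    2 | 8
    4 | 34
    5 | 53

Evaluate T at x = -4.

Write T(x) = ax³ + bx² + cx + d; the 4 given values yield a linear system in the 4 coefficients.
Solving, the leading coefficient vanishes, and T(x) = 2x² + x - 2.
Then T(-4) = 26.

26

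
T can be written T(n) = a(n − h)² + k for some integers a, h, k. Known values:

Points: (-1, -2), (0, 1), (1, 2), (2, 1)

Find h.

1

First differences 3, 1, -1; second difference -2 = 2a, so a = -1.
Expanding, the n-coefficient is −2ah = 2h; matching it to the data gives h = 1, and then k = 2.
So T(n) = -1(n − 1)² + 2.
Hence h = 1.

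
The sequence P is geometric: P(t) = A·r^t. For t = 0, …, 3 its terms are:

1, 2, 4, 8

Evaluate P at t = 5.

Consecutive ratio: 2/1 = 2, and 4/2 = 2, so r = 2.
Then A·2^0 = 1 gives A = 1, and P(t) = 1·2^t.
P(5) = 1·2^5 = 32.

32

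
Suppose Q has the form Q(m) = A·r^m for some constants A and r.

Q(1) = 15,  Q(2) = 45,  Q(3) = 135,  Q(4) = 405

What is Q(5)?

1215

Consecutive ratio: 45/15 = 3, and 135/45 = 3, so r = 3.
Then A·3^1 = 15 gives A = 5, and Q(m) = 5·3^m.
Q(5) = 5·3^5 = 1215.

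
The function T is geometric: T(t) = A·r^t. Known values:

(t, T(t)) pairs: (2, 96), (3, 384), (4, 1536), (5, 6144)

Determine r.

Consecutive ratio: 384/96 = 4, and 1536/384 = 4, so r = 4.
Then A·4^2 = 96 gives A = 6, and T(t) = 6·4^t.

4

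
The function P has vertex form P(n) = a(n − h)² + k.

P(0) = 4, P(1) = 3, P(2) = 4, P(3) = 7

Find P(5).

19

First differences -1, 1, 3; second difference 2 = 2a, so a = 1.
Expanding, the n-coefficient is −2ah = -2h; matching it to the data gives h = 1, and then k = 3.
So P(n) = 1(n − 1)² + 3.
P(5) = 1·4² + 3 = 19.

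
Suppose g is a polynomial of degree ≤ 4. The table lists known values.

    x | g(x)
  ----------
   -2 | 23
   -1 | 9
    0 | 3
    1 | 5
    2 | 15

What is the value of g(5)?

First differences: -14, -6, 2, 10. Second differences: 8, 8, 8.
Level-2 differences are constant, so g has degree 2.
Fitting a degree-2 polynomial gives g(x) = 4x² - 2x + 3.
Then g(5) = 93.

93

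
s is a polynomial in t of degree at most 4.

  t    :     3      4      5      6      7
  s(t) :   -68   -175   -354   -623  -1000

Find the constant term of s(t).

1

First differences: -107, -179, -269, -377. Second differences: -72, -90, -108. Third differences: -18, -18.
Level-3 differences are constant, so s has degree 3.
Fitting a degree-3 polynomial gives s(t) = -3t³ + 4t + 1.
The constant term is s(0) = 1.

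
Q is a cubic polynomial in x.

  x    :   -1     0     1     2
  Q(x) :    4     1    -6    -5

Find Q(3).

Write Q(x) = ax³ + bx² + cx + d; the 4 given values yield a linear system in the 4 coefficients.
Solving, Q(x) = 2x³ - 2x² - 7x + 1.
Then Q(3) = 16.

16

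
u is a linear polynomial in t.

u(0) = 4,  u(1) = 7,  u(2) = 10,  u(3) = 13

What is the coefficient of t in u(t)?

First differences: 3, 3, 3.
Level-1 differences are constant, so u has degree 1.
Fitting a degree-1 polynomial gives u(t) = 3t + 4.
The coefficient of t is 3.

3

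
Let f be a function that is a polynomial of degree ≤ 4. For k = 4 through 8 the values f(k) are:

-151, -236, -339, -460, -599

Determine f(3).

First differences: -85, -103, -121, -139. Second differences: -18, -18, -18.
Level-2 differences are constant, so f has degree 2.
Fitting a degree-2 polynomial gives f(k) = -9k² - 4k + 9.
Then f(3) = -84.

-84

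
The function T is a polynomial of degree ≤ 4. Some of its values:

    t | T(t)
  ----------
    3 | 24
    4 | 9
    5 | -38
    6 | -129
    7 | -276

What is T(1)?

Write T(t) = at^4 + bt³ + ct² + dt + e; the 5 given values yield a linear system in the 5 coefficients.
Solving, the leading coefficient vanishes, and T(t) = -2t³ + 8t² + 3t - 3.
Then T(1) = 6.

6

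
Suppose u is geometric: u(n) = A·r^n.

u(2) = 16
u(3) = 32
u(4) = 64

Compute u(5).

Consecutive ratio: 32/16 = 2, and 64/32 = 2, so r = 2.
Then A·2^2 = 16 gives A = 4, and u(n) = 4·2^n.
u(5) = 4·2^5 = 128.

128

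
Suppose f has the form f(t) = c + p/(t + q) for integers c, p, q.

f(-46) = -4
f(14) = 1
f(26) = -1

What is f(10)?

(f(t) − c)(t + q) = p for each data point; the three points give a linear system in c and q, then p follows.
Solving: c = -3, q = -2, p = 48, so f(t) = -3 + 48/(t − 2).
Then f(10) = -3 + 48/8 = 3.

3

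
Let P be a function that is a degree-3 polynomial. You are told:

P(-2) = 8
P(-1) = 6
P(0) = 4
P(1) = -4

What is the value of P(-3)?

Write P(x) = ax³ + bx² + cx + d; the 4 given values yield a linear system in the 4 coefficients.
Solving, P(x) = -x³ - 3x² - 4x + 4.
Then P(-3) = 16.

16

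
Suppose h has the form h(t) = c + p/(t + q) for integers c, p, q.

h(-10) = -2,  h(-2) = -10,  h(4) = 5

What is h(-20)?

-1

(h(t) − c)(t + q) = p for each data point; the three points give a linear system in c and q, then p follows.
Solving: c = 0, q = 0, p = 20, so h(t) = 20/(t + 0).
Then h(-20) = 0 + 20/(-20) = -1.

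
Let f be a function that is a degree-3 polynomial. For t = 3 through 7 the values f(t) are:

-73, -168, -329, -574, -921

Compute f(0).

-4

Write f(t) = at³ + bt² + ct + d; the 5 given values yield a linear system in the 4 coefficients.
Solving, f(t) = -3t³ + 3t² - 5t - 4.
Then f(0) = -4.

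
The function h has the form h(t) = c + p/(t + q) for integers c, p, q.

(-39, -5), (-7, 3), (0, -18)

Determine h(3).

-12

(h(t) − c)(t + q) = p for each data point; the three points give a linear system in c and q, then p follows.
Solving: c = -6, q = 3, p = -36, so h(t) = -6 − 36/(t + 3).
Then h(3) = -6 − 36/6 = -12.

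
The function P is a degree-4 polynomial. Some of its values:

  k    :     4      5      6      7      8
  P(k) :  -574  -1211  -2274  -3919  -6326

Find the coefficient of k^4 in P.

Write P(k) = ak^4 + bk³ + ck² + dk + e; the 5 given values yield a linear system in the 5 coefficients.
Solving, P(k) = -k^4 - 4k³ - 2k² - 6k - 6.
The coefficient of k^4 is -1.

-1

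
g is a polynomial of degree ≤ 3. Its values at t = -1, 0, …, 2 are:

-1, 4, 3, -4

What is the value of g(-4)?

Write g(t) = at³ + bt² + ct + d; the 4 given values yield a linear system in the 4 coefficients.
Solving, the leading coefficient vanishes, and g(t) = -3t² + 2t + 4.
Then g(-4) = -52.

-52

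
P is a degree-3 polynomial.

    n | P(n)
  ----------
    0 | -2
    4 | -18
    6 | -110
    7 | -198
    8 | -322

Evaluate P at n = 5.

Write P(n) = an³ + bn² + cn + d; the 5 given values yield a linear system in the 4 coefficients.
Solving, P(n) = -n³ + 3n² - 2.
Then P(5) = -52.

-52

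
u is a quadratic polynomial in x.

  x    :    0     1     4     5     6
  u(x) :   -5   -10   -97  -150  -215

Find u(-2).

Write u(x) = ax² + bx + c; the 5 given values yield a linear system in the 3 coefficients.
Solving, u(x) = -6x² + x - 5.
Then u(-2) = -31.

-31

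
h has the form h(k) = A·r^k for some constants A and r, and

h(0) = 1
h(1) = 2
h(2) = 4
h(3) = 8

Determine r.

Consecutive ratio: 2/1 = 2, and 4/2 = 2, so r = 2.
Then A·2^0 = 1 gives A = 1, and h(k) = 1·2^k.

2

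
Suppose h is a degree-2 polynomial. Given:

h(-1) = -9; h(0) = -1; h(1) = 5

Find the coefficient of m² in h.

-1

Write h(m) = am² + bm + c; the 3 given values yield a linear system in the 3 coefficients.
Solving, h(m) = -m² + 7m - 1.
The coefficient of m² is -1.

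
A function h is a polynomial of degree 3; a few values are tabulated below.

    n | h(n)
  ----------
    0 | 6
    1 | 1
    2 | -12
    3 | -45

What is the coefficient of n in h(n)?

Write h(n) = an³ + bn² + cn + d; the 4 given values yield a linear system in the 4 coefficients.
Solving, h(n) = -2n³ + 2n² - 5n + 6.
The coefficient of n is -5.

-5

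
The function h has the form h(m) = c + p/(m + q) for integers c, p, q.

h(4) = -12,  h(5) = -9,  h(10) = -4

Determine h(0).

36

(h(m) − c)(m + q) = p for each data point; the three points give a linear system in c and q, then p follows.
Solving: c = 0, q = -1, p = -36, so h(m) = -36/(m − 1).
Then h(0) = 0 − 36/(-1) = 36.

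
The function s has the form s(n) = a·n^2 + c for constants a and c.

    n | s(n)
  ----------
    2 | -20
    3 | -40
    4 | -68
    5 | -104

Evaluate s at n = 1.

From s(2) = -20 and s(3) = -40: 4a + c = -20 and 9a + c = -40.
Subtracting: 5a = -20, so a = -4; then c = -20 − (-4)·4 = -4.
So s(n) = -4n² − 4, and s(1) = -8.

-8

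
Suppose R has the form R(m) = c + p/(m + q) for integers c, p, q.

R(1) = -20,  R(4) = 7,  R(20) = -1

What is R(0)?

(R(m) − c)(m + q) = p for each data point; the three points give a linear system in c and q, then p follows.
Solving: c = -2, q = -2, p = 18, so R(m) = -2 + 18/(m − 2).
Then R(0) = -2 + 18/(-2) = -11.

-11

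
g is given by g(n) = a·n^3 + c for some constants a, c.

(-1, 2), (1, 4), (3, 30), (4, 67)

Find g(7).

346

From g(-1) = 2 and g(1) = 4: -1a + c = 2 and 1a + c = 4.
Subtracting: 2a = 2, so a = 1; then c = 2 − 1·(-1) = 3.
So g(n) = 1n³ + 3, and g(7) = 346.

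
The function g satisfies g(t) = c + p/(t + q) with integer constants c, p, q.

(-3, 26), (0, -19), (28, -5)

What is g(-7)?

2

(g(t) − c)(t + q) = p for each data point; the three points give a linear system in c and q, then p follows.
Solving: c = -4, q = 2, p = -30, so g(t) = -4 − 30/(t + 2).
Then g(-7) = -4 − 30/(-5) = 2.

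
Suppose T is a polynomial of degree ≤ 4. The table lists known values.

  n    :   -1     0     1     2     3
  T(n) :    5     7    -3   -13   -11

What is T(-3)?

-83

First differences: 2, -10, -10, 2. Second differences: -12, 0, 12. Third differences: 12, 12.
Level-3 differences are constant, so T has degree 3.
Fitting a degree-3 polynomial gives T(n) = 2n³ - 6n² - 6n + 7.
Then T(-3) = -83.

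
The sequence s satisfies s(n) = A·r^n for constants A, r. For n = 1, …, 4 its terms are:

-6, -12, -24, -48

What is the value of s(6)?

Consecutive ratio: -12/(-6) = 2, and -24/(-12) = 2, so r = 2.
Then A·2^1 = -6 gives A = -3, and s(n) = -3·2^n.
s(6) = -3·2^6 = -192.

-192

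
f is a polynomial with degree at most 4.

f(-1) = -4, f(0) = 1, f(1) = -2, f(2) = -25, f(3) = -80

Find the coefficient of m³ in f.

First differences: 5, -3, -23, -55. Second differences: -8, -20, -32. Third differences: -12, -12.
Level-3 differences are constant, so f has degree 3.
Fitting a degree-3 polynomial gives f(m) = -2m³ - 4m² + 3m + 1.
The coefficient of m³ is -2.

-2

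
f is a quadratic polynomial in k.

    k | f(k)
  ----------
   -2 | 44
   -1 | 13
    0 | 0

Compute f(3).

Write f(k) = ak² + bk + c; the 3 given values yield a linear system in the 3 coefficients.
Solving, f(k) = 9k² - 4k.
Then f(3) = 69.

69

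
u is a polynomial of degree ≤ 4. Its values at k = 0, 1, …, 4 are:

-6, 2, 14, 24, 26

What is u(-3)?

54

First differences: 8, 12, 10, 2. Second differences: 4, -2, -8. Third differences: -6, -6.
Level-3 differences are constant, so u has degree 3.
Fitting a degree-3 polynomial gives u(k) = -k³ + 5k² + 4k - 6.
Then u(-3) = 54.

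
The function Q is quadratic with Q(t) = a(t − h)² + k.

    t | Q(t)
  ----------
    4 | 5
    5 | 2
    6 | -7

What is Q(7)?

-22

First differences -3, -9; second difference -6 = 2a, so a = -3.
Expanding, the t-coefficient is −2ah = 6h; matching it to the data gives h = 4, and then k = 5.
So Q(t) = -3(t − 4)² + 5.
Q(7) = -3·3² + 5 = -22.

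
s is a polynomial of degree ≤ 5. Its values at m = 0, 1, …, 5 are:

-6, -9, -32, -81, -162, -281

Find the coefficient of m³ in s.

-1

Write s(m) = am^5 + bm^4 + cm³ + dm² + em + p; the 6 given values yield a linear system in the 6 coefficients.
Solving, the top 2 coefficients vanish, and s(m) = -m³ - 7m² + 5m - 6.
The coefficient of m³ is -1.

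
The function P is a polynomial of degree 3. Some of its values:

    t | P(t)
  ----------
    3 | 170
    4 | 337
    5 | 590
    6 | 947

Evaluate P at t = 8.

2045

Write P(t) = at³ + bt² + ct + d; the 4 given values yield a linear system in the 4 coefficients.
Solving, P(t) = 3t³ + 7t² + 7t + 5.
Then P(8) = 2045.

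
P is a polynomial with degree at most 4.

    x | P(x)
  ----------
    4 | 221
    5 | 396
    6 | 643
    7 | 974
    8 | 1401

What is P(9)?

1936

First differences: 175, 247, 331, 427. Second differences: 72, 84, 96. Third differences: 12, 12.
Level-3 differences are constant, so P has degree 3.
Extending the table by one column gives the next first difference 535, so P(9) = 1401 + 535 = 1936.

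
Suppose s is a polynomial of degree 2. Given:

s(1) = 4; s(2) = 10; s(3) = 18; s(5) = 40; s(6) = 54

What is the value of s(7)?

Write s(x) = ax² + bx + c; the 5 given values yield a linear system in the 3 coefficients.
Solving, s(x) = x² + 3x.
Then s(7) = 70.

70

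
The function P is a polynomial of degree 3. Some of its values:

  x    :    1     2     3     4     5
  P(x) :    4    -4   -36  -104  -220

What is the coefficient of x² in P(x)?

Write P(x) = ax³ + bx² + cx + d; the 5 given values yield a linear system in the 4 coefficients.
Solving, P(x) = -2x³ + 6x.
The coefficient of x² is 0.

0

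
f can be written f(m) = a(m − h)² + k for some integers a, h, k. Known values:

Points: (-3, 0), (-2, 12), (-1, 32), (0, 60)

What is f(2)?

First differences 12, 20, 28; second difference 8 = 2a, so a = 4.
Expanding, the m-coefficient is −2ah = -8h; matching it to the data gives h = -4, and then k = -4.
So f(m) = 4(m + 4)² − 4.
f(2) = 4·6² − 4 = 140.

140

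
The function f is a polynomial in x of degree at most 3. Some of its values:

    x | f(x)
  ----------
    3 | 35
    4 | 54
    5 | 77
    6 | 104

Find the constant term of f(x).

First differences: 19, 23, 27. Second differences: 4, 4.
Level-2 differences are constant, so f has degree 2.
Fitting a degree-2 polynomial gives f(x) = 2x² + 5x + 2.
The constant term is f(0) = 2.

2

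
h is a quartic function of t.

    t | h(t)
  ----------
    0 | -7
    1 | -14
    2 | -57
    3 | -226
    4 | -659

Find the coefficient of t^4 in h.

-2

Write h(t) = at^4 + bt³ + ct² + dt + e; the 5 given values yield a linear system in the 5 coefficients.
Solving, h(t) = -2t^4 - 3t³ + 5t² - 7t - 7.
The coefficient of t^4 is -2.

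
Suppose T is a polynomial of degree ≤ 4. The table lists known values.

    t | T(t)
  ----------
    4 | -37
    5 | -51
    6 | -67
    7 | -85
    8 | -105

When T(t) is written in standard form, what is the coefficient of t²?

-1

First differences: -14, -16, -18, -20. Second differences: -2, -2, -2.
Level-2 differences are constant, so T has degree 2.
Fitting a degree-2 polynomial gives T(t) = -t² - 5t - 1.
The coefficient of t² is -1.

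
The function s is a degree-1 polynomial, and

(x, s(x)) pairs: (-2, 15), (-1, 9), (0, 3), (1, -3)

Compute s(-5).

33

First differences: -6, -6, -6.
Level-1 differences are constant, so s has degree 1.
Fitting a degree-1 polynomial gives s(x) = -6x + 3.
Then s(-5) = 33.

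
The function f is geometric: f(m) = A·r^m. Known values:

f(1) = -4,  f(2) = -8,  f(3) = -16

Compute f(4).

Consecutive ratio: -8/(-4) = 2, and -16/(-8) = 2, so r = 2.
Then A·2^1 = -4 gives A = -2, and f(m) = -2·2^m.
f(4) = -2·2^4 = -32.

-32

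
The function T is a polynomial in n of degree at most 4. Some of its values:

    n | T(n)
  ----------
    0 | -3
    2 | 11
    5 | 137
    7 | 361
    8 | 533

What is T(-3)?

Write T(n) = an^4 + bn³ + cn² + dn + e; the 5 given values yield a linear system in the 5 coefficients.
Solving, the leading coefficient vanishes, and T(n) = n³ + 3n - 3.
Then T(-3) = -39.

-39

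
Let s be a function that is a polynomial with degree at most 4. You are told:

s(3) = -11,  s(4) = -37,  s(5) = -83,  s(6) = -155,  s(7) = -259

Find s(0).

Write s(x) = ax^4 + bx³ + cx² + dx + e; the 5 given values yield a linear system in the 5 coefficients.
Solving, the leading coefficient vanishes, and s(x) = -x³ + 2x² - 3x + 7.
Then s(0) = 7.

7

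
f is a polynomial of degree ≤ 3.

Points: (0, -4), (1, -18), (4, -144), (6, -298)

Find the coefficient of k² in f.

Write f(k) = ak³ + bk² + ck + d; the 4 given values yield a linear system in the 4 coefficients.
Solving, the leading coefficient vanishes, and f(k) = -7k² - 7k - 4.
The coefficient of k² is -7.

-7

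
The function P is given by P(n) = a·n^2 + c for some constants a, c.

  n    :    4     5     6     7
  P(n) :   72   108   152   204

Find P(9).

332

From P(4) = 72 and P(5) = 108: 16a + c = 72 and 25a + c = 108.
Subtracting: 9a = 36, so a = 4; then c = 72 − 4·16 = 8.
So P(n) = 4n² + 8, and P(9) = 332.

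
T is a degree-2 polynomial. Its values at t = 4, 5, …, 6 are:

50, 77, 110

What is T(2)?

14

Write T(t) = at² + bt + c; the 3 given values yield a linear system in the 3 coefficients.
Solving, T(t) = 3t² + 2.
Then T(2) = 14.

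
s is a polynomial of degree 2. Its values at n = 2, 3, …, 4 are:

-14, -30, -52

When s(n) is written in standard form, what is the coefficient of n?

Write s(n) = an² + bn + c; the 3 given values yield a linear system in the 3 coefficients.
Solving, s(n) = -3n² - n.
The coefficient of n is -1.

-1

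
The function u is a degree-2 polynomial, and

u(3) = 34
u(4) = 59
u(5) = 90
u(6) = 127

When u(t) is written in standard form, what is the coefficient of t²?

3

First differences: 25, 31, 37. Second differences: 6, 6.
Level-2 differences are constant, so u has degree 2.
Fitting a degree-2 polynomial gives u(t) = 3t² + 4t - 5.
The coefficient of t² is 3.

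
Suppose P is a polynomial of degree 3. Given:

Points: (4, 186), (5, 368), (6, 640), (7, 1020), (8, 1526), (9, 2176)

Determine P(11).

Write P(t) = at³ + bt² + ct + d; the 6 given values yield a linear system in the 4 coefficients.
Solving, P(t) = 3t³ - t - 2.
Then P(11) = 3980.

3980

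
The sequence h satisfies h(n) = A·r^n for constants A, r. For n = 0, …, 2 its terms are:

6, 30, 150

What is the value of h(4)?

3750

Consecutive ratio: 30/6 = 5, and 150/30 = 5, so r = 5.
Then A·5^0 = 6 gives A = 6, and h(n) = 6·5^n.
h(4) = 6·5^4 = 3750.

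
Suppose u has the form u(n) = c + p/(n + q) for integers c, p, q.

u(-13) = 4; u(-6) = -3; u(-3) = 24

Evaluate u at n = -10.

(u(n) − c)(n + q) = p for each data point; the three points give a linear system in c and q, then p follows.
Solving: c = 6, q = 4, p = 18, so u(n) = 6 + 18/(n + 4).
Then u(-10) = 6 + 18/(-6) = 3.

3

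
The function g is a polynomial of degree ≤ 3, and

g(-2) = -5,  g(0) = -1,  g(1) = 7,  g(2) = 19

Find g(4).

Write g(x) = ax³ + bx² + cx + d; the 4 given values yield a linear system in the 4 coefficients.
Solving, the leading coefficient vanishes, and g(x) = 2x² + 6x - 1.
Then g(4) = 55.

55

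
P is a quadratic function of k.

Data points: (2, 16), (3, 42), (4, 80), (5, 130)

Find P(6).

Write P(k) = ak² + bk + c; the 4 given values yield a linear system in the 3 coefficients.
Solving, P(k) = 6k² - 4k.
Then P(6) = 192.

192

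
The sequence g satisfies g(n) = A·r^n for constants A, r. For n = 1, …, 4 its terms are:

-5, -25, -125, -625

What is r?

5

Consecutive ratio: -25/(-5) = 5, and -125/(-25) = 5, so r = 5.
Then A·5^1 = -5 gives A = -1, and g(n) = -1·5^n.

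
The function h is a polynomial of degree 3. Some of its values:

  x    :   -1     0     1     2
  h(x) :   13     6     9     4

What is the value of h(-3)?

Write h(x) = ax³ + bx² + cx + d; the 4 given values yield a linear system in the 4 coefficients.
Solving, h(x) = -3x³ + 5x² + x + 6.
Then h(-3) = 129.

129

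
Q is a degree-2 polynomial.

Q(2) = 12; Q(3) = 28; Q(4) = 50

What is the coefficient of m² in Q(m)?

Write Q(m) = am² + bm + c; the 3 given values yield a linear system in the 3 coefficients.
Solving, Q(m) = 3m² + m - 2.
The coefficient of m² is 3.

3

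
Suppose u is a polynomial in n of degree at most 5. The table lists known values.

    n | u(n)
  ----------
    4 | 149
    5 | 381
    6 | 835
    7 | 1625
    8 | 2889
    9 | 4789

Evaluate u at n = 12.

16285

First differences: 232, 454, 790, 1264, 1900. Second differences: 222, 336, 474, 636. Third differences: 114, 138, 162. Fourth differences: 24, 24.
Level-4 differences are constant, so u has degree 4.
Fitting a degree-4 polynomial gives u(n) = n^4 - 3n³ + 5n² + n + 1.
Then u(12) = 16285.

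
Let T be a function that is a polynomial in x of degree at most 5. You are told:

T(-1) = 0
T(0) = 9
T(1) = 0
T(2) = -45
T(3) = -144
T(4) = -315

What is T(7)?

First differences: 9, -9, -45, -99, -171. Second differences: -18, -36, -54, -72. Third differences: -18, -18, -18.
Level-3 differences are constant, so T has degree 3.
Fitting a degree-3 polynomial gives T(x) = -3x³ - 9x² + 3x + 9.
Then T(7) = -1440.

-1440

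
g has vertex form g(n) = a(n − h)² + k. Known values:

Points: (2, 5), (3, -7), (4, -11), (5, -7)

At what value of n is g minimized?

4

First differences -12, -4, 4; second difference 8 = 2a, so a = 4.
Expanding, the n-coefficient is −2ah = -8h; matching it to the data gives h = 4, and then k = -11.
So g(n) = 4(n − 4)² − 11.
Hence h = 4.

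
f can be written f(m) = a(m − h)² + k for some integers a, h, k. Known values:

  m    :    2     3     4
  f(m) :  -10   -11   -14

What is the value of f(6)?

First differences -1, -3; second difference -2 = 2a, so a = -1.
Expanding, the m-coefficient is −2ah = 2h; matching it to the data gives h = 2, and then k = -10.
So f(m) = -1(m − 2)² − 10.
f(6) = -1·4² − 10 = -26.

-26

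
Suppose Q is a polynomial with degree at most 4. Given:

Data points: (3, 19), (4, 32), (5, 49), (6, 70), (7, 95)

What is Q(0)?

4

Write Q(n) = an^4 + bn³ + cn² + dn + e; the 5 given values yield a linear system in the 5 coefficients.
Solving, the top 2 coefficients vanish, and Q(n) = 2n² - n + 4.
The constant term is Q(0) = 4.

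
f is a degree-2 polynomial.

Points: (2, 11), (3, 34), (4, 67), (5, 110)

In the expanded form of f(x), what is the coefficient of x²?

First differences: 23, 33, 43. Second differences: 10, 10.
Level-2 differences are constant, so f has degree 2.
Fitting a degree-2 polynomial gives f(x) = 5x² - 2x - 5.
The coefficient of x² is 5.

5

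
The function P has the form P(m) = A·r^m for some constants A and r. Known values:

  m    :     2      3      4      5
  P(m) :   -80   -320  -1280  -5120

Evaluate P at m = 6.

Consecutive ratio: -320/(-80) = 4, and -1280/(-320) = 4, so r = 4.
Then A·4^2 = -80 gives A = -5, and P(m) = -5·4^m.
P(6) = -5·4^6 = -20480.

-20480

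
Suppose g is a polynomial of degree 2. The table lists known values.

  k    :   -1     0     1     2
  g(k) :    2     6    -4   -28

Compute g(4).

Write g(k) = ak² + bk + c; the 4 given values yield a linear system in the 3 coefficients.
Solving, g(k) = -7k² - 3k + 6.
Then g(4) = -118.

-118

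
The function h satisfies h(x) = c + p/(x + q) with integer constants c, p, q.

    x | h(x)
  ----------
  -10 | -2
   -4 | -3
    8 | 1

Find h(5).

3

(h(x) − c)(x + q) = p for each data point; the three points give a linear system in c and q, then p follows.
Solving: c = -1, q = -2, p = 12, so h(x) = -1 + 12/(x − 2).
Then h(5) = -1 + 12/3 = 3.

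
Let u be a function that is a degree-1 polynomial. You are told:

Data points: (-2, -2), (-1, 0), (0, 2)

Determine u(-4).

-6

Write u(n) = an + b; the 3 given values yield a linear system in the 2 coefficients.
Solving, u(n) = 2n + 2.
Then u(-4) = -6.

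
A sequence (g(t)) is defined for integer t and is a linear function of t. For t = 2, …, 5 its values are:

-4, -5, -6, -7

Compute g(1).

First differences: -1, -1, -1.
Level-1 differences are constant, so g has degree 1.
Fitting a degree-1 polynomial gives g(t) = -t - 2.
Then g(1) = -3.

-3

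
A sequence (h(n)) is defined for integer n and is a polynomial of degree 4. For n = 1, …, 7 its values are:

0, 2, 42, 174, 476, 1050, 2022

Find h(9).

5784

First differences: 2, 40, 132, 302, 574, 972. Second differences: 38, 92, 170, 272, 398. Third differences: 54, 78, 102, 126. Fourth differences: 24, 24, 24.
Level-4 differences are constant, so h has degree 4.
Fitting a degree-4 polynomial gives h(n) = n^4 - n³ - 6n + 6.
Then h(9) = 5784.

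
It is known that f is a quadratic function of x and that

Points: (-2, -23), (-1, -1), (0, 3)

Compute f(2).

Write f(x) = ax² + bx + c; the 3 given values yield a linear system in the 3 coefficients.
Solving, f(x) = -9x² - 5x + 3.
Then f(2) = -43.

-43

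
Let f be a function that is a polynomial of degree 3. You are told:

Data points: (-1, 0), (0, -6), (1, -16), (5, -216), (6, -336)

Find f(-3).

24

Write f(t) = at³ + bt² + ct + d; the 5 given values yield a linear system in the 4 coefficients.
Solving, f(t) = -t³ - 2t² - 7t - 6.
Then f(-3) = 24.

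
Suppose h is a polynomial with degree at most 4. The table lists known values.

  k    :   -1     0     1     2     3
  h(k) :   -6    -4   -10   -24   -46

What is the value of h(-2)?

Write h(k) = ak^4 + bk³ + ck² + dk + e; the 5 given values yield a linear system in the 5 coefficients.
Solving, the top 2 coefficients vanish, and h(k) = -4k² - 2k - 4.
Then h(-2) = -16.

-16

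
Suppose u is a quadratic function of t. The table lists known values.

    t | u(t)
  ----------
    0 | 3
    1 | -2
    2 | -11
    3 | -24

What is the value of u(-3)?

-6

Write u(t) = at² + bt + c; the 4 given values yield a linear system in the 3 coefficients.
Solving, u(t) = -2t² - 3t + 3.
Then u(-3) = -6.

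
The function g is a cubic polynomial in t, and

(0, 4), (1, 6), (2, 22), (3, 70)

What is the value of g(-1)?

-2

Write g(t) = at³ + bt² + ct + d; the 4 given values yield a linear system in the 4 coefficients.
Solving, g(t) = 3t³ - 2t² + t + 4.
Then g(-1) = -2.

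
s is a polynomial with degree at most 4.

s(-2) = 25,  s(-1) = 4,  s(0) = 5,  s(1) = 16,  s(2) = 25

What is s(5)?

First differences: -21, 1, 11, 9. Second differences: 22, 10, -2. Third differences: -12, -12.
Level-3 differences are constant, so s has degree 3.
Fitting a degree-3 polynomial gives s(n) = -2n³ + 5n² + 8n + 5.
Then s(5) = -80.

-80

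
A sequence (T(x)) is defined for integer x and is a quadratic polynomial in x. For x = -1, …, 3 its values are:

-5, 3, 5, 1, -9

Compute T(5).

Write T(x) = ax² + bx + c; the 5 given values yield a linear system in the 3 coefficients.
Solving, T(x) = -3x² + 5x + 3.
Then T(5) = -47.

-47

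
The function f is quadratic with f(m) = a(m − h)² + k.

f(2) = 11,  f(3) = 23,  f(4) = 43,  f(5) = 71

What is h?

First differences 12, 20, 28; second difference 8 = 2a, so a = 4.
Expanding, the m-coefficient is −2ah = -8h; matching it to the data gives h = 1, and then k = 7.
So f(m) = 4(m − 1)² + 7.
Hence h = 1.

1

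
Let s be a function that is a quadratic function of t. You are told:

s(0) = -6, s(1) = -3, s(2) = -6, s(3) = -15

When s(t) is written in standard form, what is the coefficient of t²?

-3

First differences: 3, -3, -9. Second differences: -6, -6.
Level-2 differences are constant, so s has degree 2.
Fitting a degree-2 polynomial gives s(t) = -3t² + 6t - 6.
The coefficient of t² is -3.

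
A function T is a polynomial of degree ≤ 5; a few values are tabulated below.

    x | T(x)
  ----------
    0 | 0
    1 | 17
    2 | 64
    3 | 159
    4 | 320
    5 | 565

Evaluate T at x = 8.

1984

First differences: 17, 47, 95, 161, 245. Second differences: 30, 48, 66, 84. Third differences: 18, 18, 18.
Level-3 differences are constant, so T has degree 3.
Fitting a degree-3 polynomial gives T(x) = 3x³ + 6x² + 8x.
Then T(8) = 1984.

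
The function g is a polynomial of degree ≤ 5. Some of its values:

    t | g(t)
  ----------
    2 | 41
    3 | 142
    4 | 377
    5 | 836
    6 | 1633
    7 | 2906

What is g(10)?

11321

First differences: 101, 235, 459, 797, 1273. Second differences: 134, 224, 338, 476. Third differences: 90, 114, 138. Fourth differences: 24, 24.
Level-4 differences are constant, so g has degree 4.
Fitting a degree-4 polynomial gives g(t) = t^4 + t³ + 3t² + 2t + 1.
Then g(10) = 11321.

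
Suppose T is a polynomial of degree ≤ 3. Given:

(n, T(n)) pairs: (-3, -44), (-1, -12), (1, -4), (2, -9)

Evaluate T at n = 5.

-60

Write T(n) = an³ + bn² + cn + d; the 4 given values yield a linear system in the 4 coefficients.
Solving, the leading coefficient vanishes, and T(n) = -3n² + 4n - 5.
Then T(5) = -60.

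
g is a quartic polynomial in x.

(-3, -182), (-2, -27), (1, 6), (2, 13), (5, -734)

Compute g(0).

Write g(x) = ax^4 + bx³ + cx² + dx + e; the 5 given values yield a linear system in the 5 coefficients.
Solving, g(x) = -2x^4 + 3x³ + 6x² - 2x + 1.
Then g(0) = 1.

1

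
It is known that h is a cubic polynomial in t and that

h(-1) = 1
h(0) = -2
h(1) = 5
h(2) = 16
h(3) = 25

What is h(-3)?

61

First differences: -3, 7, 11, 9. Second differences: 10, 4, -2. Third differences: -6, -6.
Level-3 differences are constant, so h has degree 3.
Fitting a degree-3 polynomial gives h(t) = -t³ + 5t² + 3t - 2.
Then h(-3) = 61.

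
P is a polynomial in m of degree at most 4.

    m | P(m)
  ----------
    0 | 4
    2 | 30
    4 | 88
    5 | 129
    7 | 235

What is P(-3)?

Write P(m) = am^4 + bm³ + cm² + dm + e; the 5 given values yield a linear system in the 5 coefficients.
Solving, the top 2 coefficients vanish, and P(m) = 4m² + 5m + 4.
Then P(-3) = 25.

25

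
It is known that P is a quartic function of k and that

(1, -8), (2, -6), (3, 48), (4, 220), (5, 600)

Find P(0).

Write P(k) = ak^4 + bk³ + ck² + dk + e; the 5 given values yield a linear system in the 5 coefficients.
Solving, P(k) = k^4 + k³ - 5k² - 5k.
Then P(0) = 0.

0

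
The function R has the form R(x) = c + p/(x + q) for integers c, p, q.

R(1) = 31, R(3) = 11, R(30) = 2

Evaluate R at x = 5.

(R(x) − c)(x + q) = p for each data point; the three points give a linear system in c and q, then p follows.
Solving: c = 1, q = 0, p = 30, so R(x) = 1 + 30/(x + 0).
Then R(5) = 1 + 30/5 = 7.

7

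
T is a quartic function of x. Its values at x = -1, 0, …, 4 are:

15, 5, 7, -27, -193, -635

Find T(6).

Write T(x) = ax^4 + bx³ + cx² + dx + e; the 6 given values yield a linear system in the 5 coefficients.
Solving, T(x) = -2x^4 - 4x³ + 8x² + 5.
Then T(6) = -3163.

-3163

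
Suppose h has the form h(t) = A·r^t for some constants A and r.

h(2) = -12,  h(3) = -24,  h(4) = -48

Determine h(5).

Consecutive ratio: -24/(-12) = 2, and -48/(-24) = 2, so r = 2.
Then A·2^2 = -12 gives A = -3, and h(t) = -3·2^t.
h(5) = -3·2^5 = -96.

-96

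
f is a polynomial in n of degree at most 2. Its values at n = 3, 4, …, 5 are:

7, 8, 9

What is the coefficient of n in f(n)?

1

First differences: 1, 1.
Level-1 differences are constant, so f has degree 1.
Fitting a degree-1 polynomial gives f(n) = n + 4.
The coefficient of n is 1.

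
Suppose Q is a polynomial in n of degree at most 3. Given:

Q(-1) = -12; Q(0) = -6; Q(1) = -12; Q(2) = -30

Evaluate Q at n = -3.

-60

First differences: 6, -6, -18. Second differences: -12, -12.
Level-2 differences are constant, so Q has degree 2.
Fitting a degree-2 polynomial gives Q(n) = -6n² - 6.
Then Q(-3) = -60.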